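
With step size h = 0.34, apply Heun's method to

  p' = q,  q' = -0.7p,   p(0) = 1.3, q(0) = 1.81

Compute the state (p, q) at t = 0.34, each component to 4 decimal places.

Heun on (p,q): k1 = f(t_n, state_n); k2 = f(t_n + h, state_n + h·k1); state_{n+1} = state_n + (h/2)·(k1 + k2).
0.000000: (1.300000, 1.810000)
  k1 = (1.810000, -0.910000)
  predictor → (1.915400, 1.500600)
  k2 = (1.500600, -1.340780)
  → (1.862802, 1.427367)
(p(0.34), q(0.34)) ≈ (1.8628, 1.4274)

1.8628, 1.4274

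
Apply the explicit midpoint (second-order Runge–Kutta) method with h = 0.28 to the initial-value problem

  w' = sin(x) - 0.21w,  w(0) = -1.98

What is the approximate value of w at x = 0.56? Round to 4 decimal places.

Midpoint: k1 = f(x_n, w_n); k2 = f(x_n + h/2, w_n + (h/2)·k1); w_{n+1} = w_n + h·k2.
x=0.000000, w=-1.980000:
  k1 = f(0.000000, -1.980000) = 0.415800
  k2 = f(0.140000, -1.921788) = 0.543119
  w ← -1.980000 + 0.28·0.543119 = -1.827927
x=0.280000, w=-1.827927:
  k1 = f(0.280000, -1.827927) = 0.660220
  k2 = f(0.420000, -1.735496) = 0.772215
  w ← -1.827927 + 0.28·0.772215 = -1.611707
w(0.56) ≈ -1.6117

-1.6117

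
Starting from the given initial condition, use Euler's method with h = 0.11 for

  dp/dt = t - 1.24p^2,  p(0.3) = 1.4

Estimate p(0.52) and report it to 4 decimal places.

1.0254

Euler: p_{n+1} = p_n + h·f(t_n, p_n).
t=0.300000, p=1.400000: f=-2.130400 → p ← 1.400000 + 0.11·(-2.130400) = 1.165656
t=0.410000, p=1.165656: f=-1.274855 → p ← 1.165656 + 0.11·(-1.274855) = 1.025422
p(0.52) ≈ 1.0254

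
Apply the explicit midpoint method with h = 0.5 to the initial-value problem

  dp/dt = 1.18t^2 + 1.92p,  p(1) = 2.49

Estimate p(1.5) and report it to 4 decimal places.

7.2329

Midpoint: k1 = f(t_n, p_n); k2 = f(t_n + h/2, p_n + (h/2)·k1); p_{n+1} = p_n + h·k2.
t=1.000000, p=2.490000:
  k1 = f(1.000000, 2.490000) = 5.960800
  k2 = f(1.250000, 3.980200) = 9.485734
  p ← 2.490000 + 0.5·9.485734 = 7.232867
p(1.5) ≈ 7.2329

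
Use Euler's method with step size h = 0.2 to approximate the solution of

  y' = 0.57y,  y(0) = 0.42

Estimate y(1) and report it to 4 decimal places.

0.7206

Euler: y_{n+1} = y_n + h·f(s_n, y_n).
s=0.000000, y=0.420000: f=0.239400 → y ← 0.420000 + 0.2·0.239400 = 0.467880
s=0.200000, y=0.467880: f=0.266692 → y ← 0.467880 + 0.2·0.266692 = 0.521218
s=0.400000, y=0.521218: f=0.297094 → y ← 0.521218 + 0.2·0.297094 = 0.580637
s=0.600000, y=0.580637: f=0.330963 → y ← 0.580637 + 0.2·0.330963 = 0.646830
s=0.800000, y=0.646830: f=0.368693 → y ← 0.646830 + 0.2·0.368693 = 0.720568
y(1) ≈ 0.7206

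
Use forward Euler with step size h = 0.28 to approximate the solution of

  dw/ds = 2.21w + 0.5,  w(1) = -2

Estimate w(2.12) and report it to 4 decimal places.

Euler: w_{n+1} = w_n + h·f(s_n, w_n).
s=1.000000, w=-2.000000: f=-3.920000 → w ← -2.000000 + 0.28·(-3.920000) = -3.097600
s=1.280000, w=-3.097600: f=-6.345696 → w ← -3.097600 + 0.28·(-6.345696) = -4.874395
s=1.560000, w=-4.874395: f=-10.272413 → w ← -4.874395 + 0.28·(-10.272413) = -7.750670
s=1.840000, w=-7.750670: f=-16.628982 → w ← -7.750670 + 0.28·(-16.628982) = -12.406785
w(2.12) ≈ -12.4068

-12.4068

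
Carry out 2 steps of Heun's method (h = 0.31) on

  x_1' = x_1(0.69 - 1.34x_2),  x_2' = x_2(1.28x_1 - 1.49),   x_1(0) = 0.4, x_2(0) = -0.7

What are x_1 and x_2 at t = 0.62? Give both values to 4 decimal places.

0.9391, -0.4597

Heun on (x_1,x_2): k1 = f(t_n, state_n); k2 = f(t_n + h, state_n + h·k1); state_{n+1} = state_n + (h/2)·(k1 + k2).
0.000000: (0.400000, -0.700000)
  k1 = (0.651200, 0.684600)
  predictor → (0.601872, -0.487774)
  k2 = (0.808686, 0.351004)
  → (0.626282, -0.539481)
0.310000: (0.626282, -0.539481)
  k1 = (0.884877, 0.371357)
  predictor → (0.900594, -0.424361)
  k2 = (1.133527, 0.143111)
  → (0.939135, -0.459739)
(x_1(0.62), x_2(0.62)) ≈ (0.9391, -0.4597)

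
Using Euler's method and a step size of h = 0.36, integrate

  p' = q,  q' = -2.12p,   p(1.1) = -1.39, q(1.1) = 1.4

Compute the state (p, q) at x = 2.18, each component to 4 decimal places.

1.1292, 3.1371

Euler on (p,q): p_{n+1} = p_n + h·p', q_{n+1} = q_n + h·q'.
1.100000: (-1.390000, 1.400000); f=(1.400000, 2.946800) → (-0.886000, 2.460848)
1.460000: (-0.886000, 2.460848); f=(2.460848, 1.878320) → (-0.000095, 3.137043)
1.820000: (-0.000095, 3.137043); f=(3.137043, 0.000201) → (1.129241, 3.137115)
(p(2.18), q(2.18)) ≈ (1.1292, 3.1371)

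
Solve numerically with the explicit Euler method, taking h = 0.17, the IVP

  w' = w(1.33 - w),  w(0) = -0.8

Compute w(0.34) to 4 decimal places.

Euler: w_{n+1} = w_n + h·f(x_n, w_n).
x=0.000000, w=-0.800000: f=-1.704000 → w ← -0.800000 + 0.17·(-1.704000) = -1.089680
x=0.170000, w=-1.089680: f=-2.636677 → w ← -1.089680 + 0.17·(-2.636677) = -1.537915
w(0.34) ≈ -1.5379

-1.5379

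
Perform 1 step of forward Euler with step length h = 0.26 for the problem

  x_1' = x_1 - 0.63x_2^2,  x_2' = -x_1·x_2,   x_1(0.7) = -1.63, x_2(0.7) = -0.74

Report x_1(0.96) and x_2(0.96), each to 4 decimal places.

-2.1435, -1.0536

Euler on (x_1,x_2): x_1_{n+1} = x_1_n + h·x_1', x_2_{n+1} = x_2_n + h·x_2'.
0.700000: (-1.630000, -0.740000); f=(-1.974988, -1.206200) → (-2.143497, -1.053612)
(x_1(0.96), x_2(0.96)) ≈ (-2.1435, -1.0536)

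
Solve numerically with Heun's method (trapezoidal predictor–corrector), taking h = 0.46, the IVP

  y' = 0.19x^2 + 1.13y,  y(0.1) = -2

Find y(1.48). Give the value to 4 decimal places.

-8.7506

Heun: k1 = f(x_n, y_n); k2 = f(x_n + h, y_n + h·k1); y_{n+1} = y_n + (h/2)·(k1 + k2).
x=0.100000, y=-2.000000:
  k1 = f(0.100000, -2.000000) = -2.258100
  k2 = f(0.560000, -3.038726) = -3.374176
  y ← -2.000000 + (0.46/2)·(-2.258100 + (-3.374176)) = -3.295424
x=0.560000, y=-3.295424:
  k1 = f(0.560000, -3.295424) = -3.664245
  k2 = f(1.020000, -4.980976) = -5.430827
  y ← -3.295424 + (0.46/2)·(-3.664245 + (-5.430827)) = -5.387290
x=1.020000, y=-5.387290:
  k1 = f(1.020000, -5.387290) = -5.889962
  k2 = f(1.480000, -8.096672) = -8.733064
  y ← -5.387290 + (0.46/2)·(-5.889962 + (-8.733064)) = -8.750586
y(1.48) ≈ -8.7506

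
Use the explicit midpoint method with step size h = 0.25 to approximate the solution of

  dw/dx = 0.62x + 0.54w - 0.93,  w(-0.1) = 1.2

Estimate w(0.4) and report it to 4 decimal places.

1.0861

Midpoint: k1 = f(x_n, w_n); k2 = f(x_n + h/2, w_n + (h/2)·k1); w_{n+1} = w_n + h·k2.
x=-0.100000, w=1.200000:
  k1 = f(-0.100000, 1.200000) = -0.344000
  k2 = f(0.025000, 1.157000) = -0.289720
  w ← 1.200000 + 0.25·(-0.289720) = 1.127570
x=0.150000, w=1.127570:
  k1 = f(0.150000, 1.127570) = -0.228112
  k2 = f(0.275000, 1.099056) = -0.166010
  w ← 1.127570 + 0.25·(-0.166010) = 1.086068
w(0.4) ≈ 1.0861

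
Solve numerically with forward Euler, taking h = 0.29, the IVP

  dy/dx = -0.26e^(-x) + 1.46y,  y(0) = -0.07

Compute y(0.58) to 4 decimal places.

-0.3056

Euler: y_{n+1} = y_n + h·f(x_n, y_n).
x=0.000000, y=-0.070000: f=-0.362200 → y ← -0.070000 + 0.29·(-0.362200) = -0.175038
x=0.290000, y=-0.175038: f=-0.450104 → y ← -0.175038 + 0.29·(-0.450104) = -0.305568
y(0.58) ≈ -0.3056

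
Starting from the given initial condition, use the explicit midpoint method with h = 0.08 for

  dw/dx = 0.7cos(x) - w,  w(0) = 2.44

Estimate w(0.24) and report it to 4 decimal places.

Midpoint: k1 = f(x_n, w_n); k2 = f(x_n + h/2, w_n + (h/2)·k1); w_{n+1} = w_n + h·k2.
x=0.000000, w=2.440000:
  k1 = f(0.000000, 2.440000) = -1.740000
  k2 = f(0.040000, 2.370400) = -1.670960
  w ← 2.440000 + 0.08·(-1.670960) = 2.306323
x=0.080000, w=2.306323:
  k1 = f(0.080000, 2.306323) = -1.608562
  k2 = f(0.120000, 2.241981) = -1.547015
  w ← 2.306323 + 0.08·(-1.547015) = 2.182562
x=0.160000, w=2.182562:
  k1 = f(0.160000, 2.182562) = -1.491503
  k2 = f(0.200000, 2.122902) = -1.436855
  w ← 2.182562 + 0.08·(-1.436855) = 2.067614
w(0.24) ≈ 2.0676

2.0676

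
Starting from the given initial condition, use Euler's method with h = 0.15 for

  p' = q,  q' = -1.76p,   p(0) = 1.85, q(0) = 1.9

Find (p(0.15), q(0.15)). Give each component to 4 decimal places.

Euler on (p,q): p_{n+1} = p_n + h·p', q_{n+1} = q_n + h·q'.
0.000000: (1.850000, 1.900000); f=(1.900000, -3.256000) → (2.135000, 1.411600)
(p(0.15), q(0.15)) ≈ (2.1350, 1.4116)

2.1350, 1.4116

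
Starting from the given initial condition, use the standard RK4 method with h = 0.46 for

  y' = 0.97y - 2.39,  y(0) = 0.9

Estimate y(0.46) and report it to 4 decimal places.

RK4: k1 = f(s_n, y_n); k2 = f(s_n + h/2, y_n + (h/2)·k1); k3 = f(s_n + h/2, y_n + (h/2)·k2); k4 = f(s_n + h, y_n + h·k3); y_{n+1} = y_n + (h/6)·(k1 + 2k2 + 2k3 + k4).
s=0.000000, y=0.900000:
  k1 = f(0.000000, 0.900000) = -1.517000
  k2 = f(0.230000, 0.551090) = -1.855443
  k3 = f(0.230000, 0.473248) = -1.930949
  k4 = f(0.460000, 0.011763) = -2.378590
  y ← 0.900000 + (0.46/6)·(k1 + 2k2 + 2k3 + k4) = 0.020758
y(0.46) ≈ 0.0208

0.0208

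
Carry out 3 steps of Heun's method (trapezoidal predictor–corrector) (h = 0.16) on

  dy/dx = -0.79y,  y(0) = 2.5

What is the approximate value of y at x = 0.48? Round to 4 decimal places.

1.7129

Heun: k1 = f(x_n, y_n); k2 = f(x_n + h, y_n + h·k1); y_{n+1} = y_n + (h/2)·(k1 + k2).
x=0.000000, y=2.500000:
  k1 = f(0.000000, 2.500000) = -1.975000
  k2 = f(0.160000, 2.184000) = -1.725360
  y ← 2.500000 + (0.16/2)·(-1.975000 + (-1.725360)) = 2.203971
x=0.160000, y=2.203971:
  k1 = f(0.160000, 2.203971) = -1.741137
  k2 = f(0.320000, 1.925389) = -1.521057
  y ← 2.203971 + (0.16/2)·(-1.741137 + (-1.521057)) = 1.942996
x=0.320000, y=1.942996:
  k1 = f(0.320000, 1.942996) = -1.534967
  k2 = f(0.480000, 1.697401) = -1.340947
  y ← 1.942996 + (0.16/2)·(-1.534967 + (-1.340947)) = 1.712923
y(0.48) ≈ 1.7129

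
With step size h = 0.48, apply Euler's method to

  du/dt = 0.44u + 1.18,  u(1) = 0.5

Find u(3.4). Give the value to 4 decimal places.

Euler: u_{n+1} = u_n + h·f(t_n, u_n).
t=1.000000, u=0.500000: f=1.400000 → u ← 0.500000 + 0.48·1.400000 = 1.172000
t=1.480000, u=1.172000: f=1.695680 → u ← 1.172000 + 0.48·1.695680 = 1.985926
t=1.960000, u=1.985926: f=2.053808 → u ← 1.985926 + 0.48·2.053808 = 2.971754
t=2.440000, u=2.971754: f=2.487572 → u ← 2.971754 + 0.48·2.487572 = 4.165789
t=2.920000, u=4.165789: f=3.012947 → u ← 4.165789 + 0.48·3.012947 = 5.612003
u(3.4) ≈ 5.6120

5.6120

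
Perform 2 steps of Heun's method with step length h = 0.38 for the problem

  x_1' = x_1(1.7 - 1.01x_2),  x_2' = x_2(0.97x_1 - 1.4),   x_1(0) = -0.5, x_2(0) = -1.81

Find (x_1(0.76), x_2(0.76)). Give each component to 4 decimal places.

Heun on (x_1,x_2): k1 = f(s_n, state_n); k2 = f(s_n + h, state_n + h·k1); state_{n+1} = state_n + (h/2)·(k1 + k2).
0.000000: (-0.500000, -1.810000)
  k1 = (-1.764050, 3.411850)
  predictor → (-1.170339, -0.513497)
  k2 = (-2.596552, 1.301832)
  → (-1.328514, -0.914400)
0.380000: (-1.328514, -0.914400)
  k1 = (-3.485416, 2.458511)
  predictor → (-2.652972, 0.019834)
  k2 = (-4.456909, -0.078807)
  → (-2.837556, -0.462257)
(x_1(0.76), x_2(0.76)) ≈ (-2.8376, -0.4623)

-2.8376, -0.4623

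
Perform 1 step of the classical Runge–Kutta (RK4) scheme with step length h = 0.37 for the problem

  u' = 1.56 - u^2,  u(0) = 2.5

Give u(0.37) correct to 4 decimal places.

RK4: k1 = f(x_n, u_n); k2 = f(x_n + h/2, u_n + (h/2)·k1); k3 = f(x_n + h/2, u_n + (h/2)·k2); k4 = f(x_n + h, u_n + h·k3); u_{n+1} = u_n + (h/6)·(k1 + 2k2 + 2k3 + k4).
x=0.000000, u=2.500000:
  k1 = f(0.000000, 2.500000) = -4.690000
  k2 = f(0.185000, 1.632350) = -1.104567
  k3 = f(0.185000, 2.295655) = -3.710033
  k4 = f(0.370000, 1.127288) = 0.289222
  u ← 2.500000 + (0.37/6)·(k1 + 2k2 + 2k3 + k4) = 1.634818
u(0.37) ≈ 1.6348

1.6348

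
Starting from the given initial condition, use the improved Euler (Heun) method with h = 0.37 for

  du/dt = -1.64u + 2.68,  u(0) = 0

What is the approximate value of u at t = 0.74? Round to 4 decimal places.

1.0895

Heun: k1 = f(t_n, u_n); k2 = f(t_n + h, u_n + h·k1); u_{n+1} = u_n + (h/2)·(k1 + k2).
t=0.000000, u=0.000000:
  k1 = f(0.000000, 0.000000) = 2.680000
  k2 = f(0.370000, 0.991600) = 1.053776
  u ← 0.000000 + (0.37/2)·(2.680000 + 1.053776) = 0.690749
t=0.370000, u=0.690749:
  k1 = f(0.370000, 0.690749) = 1.547172
  k2 = f(0.740000, 1.263202) = 0.608348
  u ← 0.690749 + (0.37/2)·(1.547172 + 0.608348) = 1.089520
u(0.74) ≈ 1.0895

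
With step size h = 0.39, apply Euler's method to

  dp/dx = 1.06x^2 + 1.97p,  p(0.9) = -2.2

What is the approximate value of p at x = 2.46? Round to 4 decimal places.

-13.6731

Euler: p_{n+1} = p_n + h·f(x_n, p_n).
x=0.900000, p=-2.200000: f=-3.475400 → p ← -2.200000 + 0.39·(-3.475400) = -3.555406
x=1.290000, p=-3.555406: f=-5.240204 → p ← -3.555406 + 0.39·(-5.240204) = -5.599085
x=1.680000, p=-5.599085: f=-8.038454 → p ← -5.599085 + 0.39·(-8.038454) = -8.734083
x=2.070000, p=-8.734083: f=-12.664149 → p ← -8.734083 + 0.39·(-12.664149) = -13.673101
p(2.46) ≈ -13.6731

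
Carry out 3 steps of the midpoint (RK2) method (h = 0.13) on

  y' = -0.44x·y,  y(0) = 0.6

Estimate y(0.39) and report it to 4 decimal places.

Midpoint: k1 = f(x_n, y_n); k2 = f(x_n + h/2, y_n + (h/2)·k1); y_{n+1} = y_n + h·k2.
x=0.000000, y=0.600000:
  k1 = f(0.000000, 0.600000) = 0.000000
  k2 = f(0.065000, 0.600000) = -0.017160
  y ← 0.600000 + 0.13·(-0.017160) = 0.597769
x=0.130000, y=0.597769:
  k1 = f(0.130000, 0.597769) = -0.034192
  k2 = f(0.195000, 0.595547) = -0.051098
  y ← 0.597769 + 0.13·(-0.051098) = 0.591126
x=0.260000, y=0.591126:
  k1 = f(0.260000, 0.591126) = -0.067625
  k2 = f(0.325000, 0.586731) = -0.083903
  y ← 0.591126 + 0.13·(-0.083903) = 0.580219
y(0.39) ≈ 0.5802

0.5802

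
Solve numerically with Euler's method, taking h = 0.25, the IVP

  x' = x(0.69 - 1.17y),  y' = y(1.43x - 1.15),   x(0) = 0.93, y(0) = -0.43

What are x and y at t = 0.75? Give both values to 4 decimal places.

2.0827, -0.6557

Euler on (x,y): x_{n+1} = x_n + h·x', y_{n+1} = y_n + h·y'.
0.000000: (0.930000, -0.430000); f=(1.109583, -0.077357) → (1.207396, -0.449339)
0.250000: (1.207396, -0.449339); f=(1.467864, -0.259078) → (1.574362, -0.514109)
0.500000: (1.574362, -0.514109); f=(2.033300, -0.566207) → (2.082687, -0.655661)
(x(0.75), y(0.75)) ≈ (2.0827, -0.6557)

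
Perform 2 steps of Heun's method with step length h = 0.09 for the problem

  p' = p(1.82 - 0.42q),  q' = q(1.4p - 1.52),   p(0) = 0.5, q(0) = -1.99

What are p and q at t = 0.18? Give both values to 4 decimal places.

Heun on (p,q): k1 = f(t_n, state_n); k2 = f(t_n + h, state_n + h·k1); state_{n+1} = state_n + (h/2)·(k1 + k2).
0.000000: (0.500000, -1.990000)
  k1 = (1.327900, 1.631800)
  predictor → (0.619511, -1.843138)
  k2 = (1.607085, 1.202988)
  → (0.632074, -1.862435)
0.090000: (0.632074, -1.862435)
  k1 = (1.644798, 1.182825)
  predictor → (0.780106, -1.755980)
  k2 = (1.995131, 0.751299)
  → (0.795871, -1.775399)
(p(0.18), q(0.18)) ≈ (0.7959, -1.7754)

0.7959, -1.7754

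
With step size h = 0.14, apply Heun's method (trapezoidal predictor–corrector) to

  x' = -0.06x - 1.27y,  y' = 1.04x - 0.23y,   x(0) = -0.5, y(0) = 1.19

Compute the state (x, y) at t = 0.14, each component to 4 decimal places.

-0.6966, 1.0656

Heun on (x,y): k1 = f(t_n, state_n); k2 = f(t_n + h, state_n + h·k1); state_{n+1} = state_n + (h/2)·(k1 + k2).
0.000000: (-0.500000, 1.190000)
  k1 = (-1.481300, -0.793700)
  predictor → (-0.707382, 1.078882)
  k2 = (-1.327737, -0.983820)
  → (-0.696633, 1.065574)
(x(0.14), y(0.14)) ≈ (-0.6966, 1.0656)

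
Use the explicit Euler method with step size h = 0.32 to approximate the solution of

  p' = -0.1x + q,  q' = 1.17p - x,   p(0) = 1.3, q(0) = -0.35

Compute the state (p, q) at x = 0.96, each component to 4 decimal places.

1.3543, 0.7316

Euler on (p,q): p_{n+1} = p_n + h·p', q_{n+1} = q_n + h·q'.
0.000000: (1.300000, -0.350000); f=(-0.350000, 1.521000) → (1.188000, 0.136720)
0.320000: (1.188000, 0.136720); f=(0.104720, 1.069960) → (1.221510, 0.479107)
0.640000: (1.221510, 0.479107); f=(0.415107, 0.789167) → (1.354345, 0.731641)
(p(0.96), q(0.96)) ≈ (1.3543, 0.7316)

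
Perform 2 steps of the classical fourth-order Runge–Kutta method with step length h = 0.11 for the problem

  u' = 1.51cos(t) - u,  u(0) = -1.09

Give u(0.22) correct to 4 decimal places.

RK4: k1 = f(t_n, u_n); k2 = f(t_n + h/2, u_n + (h/2)·k1); k3 = f(t_n + h/2, u_n + (h/2)·k2); k4 = f(t_n + h, u_n + h·k3); u_{n+1} = u_n + (h/6)·(k1 + 2k2 + 2k3 + k4).
t=0.000000, u=-1.090000:
  k1 = f(0.000000, -1.090000) = 2.600000
  k2 = f(0.055000, -0.947000) = 2.454717
  k3 = f(0.055000, -0.954991) = 2.462707
  k4 = f(0.110000, -0.819102) = 2.319976
  u ← -1.090000 + (0.11/6)·(k1 + 2k2 + 2k3 + k4) = -0.819495
t=0.110000, u=-0.819495:
  k1 = f(0.110000, -0.819495) = 2.320369
  k2 = f(0.165000, -0.691875) = 2.181366
  k3 = f(0.165000, -0.699520) = 2.189011
  k4 = f(0.220000, -0.578704) = 2.052309
  u ← -0.819495 + (0.11/6)·(k1 + 2k2 + 2k3 + k4) = -0.579082
u(0.22) ≈ -0.5791

-0.5791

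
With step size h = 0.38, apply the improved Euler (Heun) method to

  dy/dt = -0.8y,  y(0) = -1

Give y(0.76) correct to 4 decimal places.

Heun: k1 = f(t_n, y_n); k2 = f(t_n + h, y_n + h·k1); y_{n+1} = y_n + (h/2)·(k1 + k2).
t=0.000000, y=-1.000000:
  k1 = f(0.000000, -1.000000) = 0.800000
  k2 = f(0.380000, -0.696000) = 0.556800
  y ← -1.000000 + (0.38/2)·(0.800000 + 0.556800) = -0.742208
t=0.380000, y=-0.742208:
  k1 = f(0.380000, -0.742208) = 0.593766
  k2 = f(0.760000, -0.516577) = 0.413261
  y ← -0.742208 + (0.38/2)·(0.593766 + 0.413261) = -0.550873
y(0.76) ≈ -0.5509

-0.5509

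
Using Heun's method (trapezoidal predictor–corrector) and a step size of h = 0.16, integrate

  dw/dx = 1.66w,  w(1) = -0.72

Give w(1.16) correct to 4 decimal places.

Heun: k1 = f(x_n, w_n); k2 = f(x_n + h, w_n + h·k1); w_{n+1} = w_n + (h/2)·(k1 + k2).
x=1.000000, w=-0.720000:
  k1 = f(1.000000, -0.720000) = -1.195200
  k2 = f(1.160000, -0.911232) = -1.512645
  w ← -0.720000 + (0.16/2)·(-1.195200 + (-1.512645)) = -0.936628
w(1.16) ≈ -0.9366

-0.9366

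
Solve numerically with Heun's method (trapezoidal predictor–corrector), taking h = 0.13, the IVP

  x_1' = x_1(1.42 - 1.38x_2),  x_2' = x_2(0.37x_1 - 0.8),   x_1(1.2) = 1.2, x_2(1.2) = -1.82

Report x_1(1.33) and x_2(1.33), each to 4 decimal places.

Heun on (x_1,x_2): k1 = f(t_n, state_n); k2 = f(t_n + h, state_n + h·k1); state_{n+1} = state_n + (h/2)·(k1 + k2).
1.200000: (1.200000, -1.820000)
  k1 = (4.717920, 0.647920)
  predictor → (1.813330, -1.735770)
  k2 = (6.918511, 0.224032)
  → (1.956368, -1.763323)
(x_1(1.33), x_2(1.33)) ≈ (1.9564, -1.7633)

1.9564, -1.7633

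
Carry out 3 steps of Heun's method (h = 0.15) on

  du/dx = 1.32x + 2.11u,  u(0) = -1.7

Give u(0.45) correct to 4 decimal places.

-4.1600

Heun: k1 = f(x_n, u_n); k2 = f(x_n + h, u_n + h·k1); u_{n+1} = u_n + (h/2)·(k1 + k2).
x=0.000000, u=-1.700000:
  k1 = f(0.000000, -1.700000) = -3.587000
  k2 = f(0.150000, -2.238050) = -4.524285
  u ← -1.700000 + (0.15/2)·(-3.587000 + (-4.524285)) = -2.308346
x=0.150000, u=-2.308346:
  k1 = f(0.150000, -2.308346) = -4.672611
  k2 = f(0.300000, -3.009238) = -5.953492
  u ← -2.308346 + (0.15/2)·(-4.672611 + (-5.953492)) = -3.105304
x=0.300000, u=-3.105304:
  k1 = f(0.300000, -3.105304) = -6.156192
  k2 = f(0.450000, -4.028733) = -7.906626
  u ← -3.105304 + (0.15/2)·(-6.156192 + (-7.906626)) = -4.160016
u(0.45) ≈ -4.1600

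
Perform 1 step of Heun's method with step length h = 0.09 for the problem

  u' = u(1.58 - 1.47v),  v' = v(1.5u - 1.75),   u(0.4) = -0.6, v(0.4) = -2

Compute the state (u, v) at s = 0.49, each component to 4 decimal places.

-0.8671, -1.5548

Heun on (u,v): k1 = f(s_n, state_n); k2 = f(s_n + h, state_n + h·k1); state_{n+1} = state_n + (h/2)·(k1 + k2).
0.400000: (-0.600000, -2.000000)
  k1 = (-2.712000, 5.300000)
  predictor → (-0.844080, -1.523000)
  k2 = (-3.223381, 4.593551)
  → (-0.867092, -1.554790)
(u(0.49), v(0.49)) ≈ (-0.8671, -1.5548)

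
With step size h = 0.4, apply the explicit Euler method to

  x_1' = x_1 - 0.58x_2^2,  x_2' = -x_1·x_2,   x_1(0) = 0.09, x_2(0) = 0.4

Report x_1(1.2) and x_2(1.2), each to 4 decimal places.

Euler on (x_1,x_2): x_1_{n+1} = x_1_n + h·x_1', x_2_{n+1} = x_2_n + h·x_2'.
0.000000: (0.090000, 0.400000); f=(-0.002800, -0.036000) → (0.088880, 0.385600)
0.400000: (0.088880, 0.385600); f=(0.002641, -0.034272) → (0.089937, 0.371891)
0.800000: (0.089937, 0.371891); f=(0.009721, -0.033447) → (0.093825, 0.358513)
(x_1(1.2), x_2(1.2)) ≈ (0.0938, 0.3585)

0.0938, 0.3585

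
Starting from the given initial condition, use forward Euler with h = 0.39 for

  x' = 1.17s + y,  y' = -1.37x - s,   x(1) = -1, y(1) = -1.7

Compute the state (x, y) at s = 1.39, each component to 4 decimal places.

-1.2067, -1.5557

Euler on (x,y): x_{n+1} = x_n + h·x', y_{n+1} = y_n + h·y'.
1.000000: (-1.000000, -1.700000); f=(-0.530000, 0.370000) → (-1.206700, -1.555700)
(x(1.39), y(1.39)) ≈ (-1.2067, -1.5557)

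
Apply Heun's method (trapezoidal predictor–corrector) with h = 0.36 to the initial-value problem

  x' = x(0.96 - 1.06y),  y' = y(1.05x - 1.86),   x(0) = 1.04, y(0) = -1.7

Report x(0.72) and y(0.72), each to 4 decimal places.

6.0061, -2.7492

Heun on (x,y): k1 = f(t_n, state_n); k2 = f(t_n + h, state_n + h·k1); state_{n+1} = state_n + (h/2)·(k1 + k2).
0.000000: (1.040000, -1.700000)
  k1 = (2.872480, 1.305600)
  predictor → (2.074093, -1.229984)
  k2 = (4.695296, -0.390886)
  → (2.402200, -1.535351)
0.360000: (2.402200, -1.535351)
  k1 = (6.215626, -1.016878)
  predictor → (4.639825, -1.901428)
  k2 = (13.805860, -5.726750)
  → (6.006067, -2.749205)
(x(0.72), y(0.72)) ≈ (6.0061, -2.7492)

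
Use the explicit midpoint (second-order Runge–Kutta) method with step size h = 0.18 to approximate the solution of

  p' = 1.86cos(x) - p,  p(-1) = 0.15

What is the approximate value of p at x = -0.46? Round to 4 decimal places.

0.6727

Midpoint: k1 = f(x_n, p_n); k2 = f(x_n + h/2, p_n + (h/2)·k1); p_{n+1} = p_n + h·k2.
x=-1.000000, p=0.150000:
  k1 = f(-1.000000, 0.150000) = 0.854962
  k2 = f(-0.910000, 0.226947) = 0.914620
  p ← 0.150000 + 0.18·0.914620 = 0.314632
x=-0.820000, p=0.314632:
  k1 = f(-0.820000, 0.314632) = 0.954300
  k2 = f(-0.730000, 0.400519) = 0.985506
  p ← 0.314632 + 0.18·0.985506 = 0.492023
x=-0.640000, p=0.492023:
  k1 = f(-0.640000, 0.492023) = 0.999875
  k2 = f(-0.550000, 0.582012) = 1.003684
  p ← 0.492023 + 0.18·1.003684 = 0.672686
p(-0.46) ≈ 0.6727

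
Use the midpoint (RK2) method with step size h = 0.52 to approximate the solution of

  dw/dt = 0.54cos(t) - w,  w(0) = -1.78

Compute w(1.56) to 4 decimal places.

-0.2174

Midpoint: k1 = f(t_n, w_n); k2 = f(t_n + h/2, w_n + (h/2)·k1); w_{n+1} = w_n + h·k2.
t=0.000000, w=-1.780000:
  k1 = f(0.000000, -1.780000) = 2.320000
  k2 = f(0.260000, -1.176800) = 1.698651
  w ← -1.780000 + 0.52·1.698651 = -0.896702
t=0.520000, w=-0.896702:
  k1 = f(0.520000, -0.896702) = 1.365324
  k2 = f(0.780000, -0.541717) = 0.925611
  w ← -0.896702 + 0.52·0.925611 = -0.415384
t=1.040000, w=-0.415384:
  k1 = f(1.040000, -0.415384) = 0.688743
  k2 = f(1.300000, -0.236311) = 0.380760
  w ← -0.415384 + 0.52·0.380760 = -0.217389
w(1.56) ≈ -0.2174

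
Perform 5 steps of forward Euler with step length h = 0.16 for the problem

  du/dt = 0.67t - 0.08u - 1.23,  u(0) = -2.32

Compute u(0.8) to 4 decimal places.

-2.9651

Euler: u_{n+1} = u_n + h·f(t_n, u_n).
t=0.000000, u=-2.320000: f=-1.044400 → u ← -2.320000 + 0.16·(-1.044400) = -2.487104
t=0.160000, u=-2.487104: f=-0.923832 → u ← -2.487104 + 0.16·(-0.923832) = -2.634917
t=0.320000, u=-2.634917: f=-0.804807 → u ← -2.634917 + 0.16·(-0.804807) = -2.763686
t=0.480000, u=-2.763686: f=-0.687305 → u ← -2.763686 + 0.16·(-0.687305) = -2.873655
t=0.640000, u=-2.873655: f=-0.571308 → u ← -2.873655 + 0.16·(-0.571308) = -2.965064
u(0.8) ≈ -2.9651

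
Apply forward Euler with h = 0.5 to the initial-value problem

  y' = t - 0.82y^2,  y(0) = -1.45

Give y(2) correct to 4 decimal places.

-61.5962

Euler: y_{n+1} = y_n + h·f(t_n, y_n).
t=0.000000, y=-1.450000: f=-1.724050 → y ← -1.450000 + 0.5·(-1.724050) = -2.312025
t=0.500000, y=-2.312025: f=-3.883277 → y ← -2.312025 + 0.5·(-3.883277) = -4.253663
t=1.000000, y=-4.253663: f=-13.836795 → y ← -4.253663 + 0.5·(-13.836795) = -11.172061
t=1.500000, y=-11.172061: f=-100.848257 → y ← -11.172061 + 0.5·(-100.848257) = -61.596189
y(2) ≈ -61.5962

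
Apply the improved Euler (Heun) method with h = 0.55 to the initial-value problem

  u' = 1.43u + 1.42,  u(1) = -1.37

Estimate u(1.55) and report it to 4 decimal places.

-1.7831

Heun: k1 = f(t_n, u_n); k2 = f(t_n + h, u_n + h·k1); u_{n+1} = u_n + (h/2)·(k1 + k2).
t=1.000000, u=-1.370000:
  k1 = f(1.000000, -1.370000) = -0.539100
  k2 = f(1.550000, -1.666505) = -0.963102
  u ← -1.370000 + (0.55/2)·(-0.539100 + (-0.963102)) = -1.783106
u(1.55) ≈ -1.7831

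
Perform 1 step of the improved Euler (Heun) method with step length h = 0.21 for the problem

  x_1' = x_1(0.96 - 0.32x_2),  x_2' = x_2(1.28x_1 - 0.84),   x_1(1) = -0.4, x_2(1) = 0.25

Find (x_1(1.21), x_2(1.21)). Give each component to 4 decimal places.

Heun on (x_1,x_2): k1 = f(t_n, state_n); k2 = f(t_n + h, state_n + h·k1); state_{n+1} = state_n + (h/2)·(k1 + k2).
1.000000: (-0.400000, 0.250000)
  k1 = (-0.352000, -0.338000)
  predictor → (-0.473920, 0.179020)
  k2 = (-0.427814, -0.258973)
  → (-0.481880, 0.187318)
(x_1(1.21), x_2(1.21)) ≈ (-0.4819, 0.1873)

-0.4819, 0.1873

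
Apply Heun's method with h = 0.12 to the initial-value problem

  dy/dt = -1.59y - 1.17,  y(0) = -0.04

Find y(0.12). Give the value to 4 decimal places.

-0.1601

Heun: k1 = f(t_n, y_n); k2 = f(t_n + h, y_n + h·k1); y_{n+1} = y_n + (h/2)·(k1 + k2).
t=0.000000, y=-0.040000:
  k1 = f(0.000000, -0.040000) = -1.106400
  k2 = f(0.120000, -0.172768) = -0.895299
  y ← -0.040000 + (0.12/2)·(-1.106400 + (-0.895299)) = -0.160102
y(0.12) ≈ -0.1601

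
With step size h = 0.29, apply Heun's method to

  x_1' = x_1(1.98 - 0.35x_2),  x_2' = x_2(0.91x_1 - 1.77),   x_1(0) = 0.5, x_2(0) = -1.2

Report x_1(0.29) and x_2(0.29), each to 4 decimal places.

0.9494, -0.8637

Heun on (x_1,x_2): k1 = f(t_n, state_n); k2 = f(t_n + h, state_n + h·k1); state_{n+1} = state_n + (h/2)·(k1 + k2).
0.000000: (0.500000, -1.200000)
  k1 = (1.200000, 1.578000)
  predictor → (0.848000, -0.742380)
  k2 = (1.899378, 0.741133)
  → (0.949410, -0.863726)
(x_1(0.29), x_2(0.29)) ≈ (0.9494, -0.8637)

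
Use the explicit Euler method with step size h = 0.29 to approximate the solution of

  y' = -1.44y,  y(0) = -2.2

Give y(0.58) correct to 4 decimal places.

Euler: y_{n+1} = y_n + h·f(s_n, y_n).
s=0.000000, y=-2.200000: f=3.168000 → y ← -2.200000 + 0.29·3.168000 = -1.281280
s=0.290000, y=-1.281280: f=1.845043 → y ← -1.281280 + 0.29·1.845043 = -0.746217
y(0.58) ≈ -0.7462

-0.7462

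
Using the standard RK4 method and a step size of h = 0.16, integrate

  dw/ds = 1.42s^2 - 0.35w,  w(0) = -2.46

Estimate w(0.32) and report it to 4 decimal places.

-2.1843

RK4: k1 = f(s_n, w_n); k2 = f(s_n + h/2, w_n + (h/2)·k1); k3 = f(s_n + h/2, w_n + (h/2)·k2); k4 = f(s_n + h, w_n + h·k3); w_{n+1} = w_n + (h/6)·(k1 + 2k2 + 2k3 + k4).
s=0.000000, w=-2.460000:
  k1 = f(0.000000, -2.460000) = 0.861000
  k2 = f(0.080000, -2.391120) = 0.845980
  k3 = f(0.080000, -2.392322) = 0.846401
  k4 = f(0.160000, -2.324576) = 0.849954
  w ← -2.460000 + (0.16/6)·(k1 + 2k2 + 2k3 + k4) = -2.324114
s=0.160000, w=-2.324114:
  k1 = f(0.160000, -2.324114) = 0.849792
  k2 = f(0.240000, -2.256131) = 0.871438
  k3 = f(0.240000, -2.254399) = 0.870832
  k4 = f(0.320000, -2.184781) = 0.910081
  w ← -2.324114 + (0.16/6)·(k1 + 2k2 + 2k3 + k4) = -2.184263
w(0.32) ≈ -2.1843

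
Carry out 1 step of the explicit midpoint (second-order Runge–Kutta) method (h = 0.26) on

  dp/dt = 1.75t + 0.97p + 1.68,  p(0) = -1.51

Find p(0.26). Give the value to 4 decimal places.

-1.3878

Midpoint: k1 = f(t_n, p_n); k2 = f(t_n + h/2, p_n + (h/2)·k1); p_{n+1} = p_n + h·k2.
t=0.000000, p=-1.510000:
  k1 = f(0.000000, -1.510000) = 0.215300
  k2 = f(0.130000, -1.482011) = 0.469949
  p ← -1.510000 + 0.26·0.469949 = -1.387813
p(0.26) ≈ -1.3878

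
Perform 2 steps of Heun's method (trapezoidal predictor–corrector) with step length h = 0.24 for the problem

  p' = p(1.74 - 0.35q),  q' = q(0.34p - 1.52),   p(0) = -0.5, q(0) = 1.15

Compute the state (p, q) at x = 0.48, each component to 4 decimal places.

-1.0022, 0.5116

Heun on (p,q): k1 = f(x_n, state_n); k2 = f(x_n + h, state_n + h·k1); state_{n+1} = state_n + (h/2)·(k1 + k2).
0.000000: (-0.500000, 1.150000)
  k1 = (-0.668750, -1.943500)
  predictor → (-0.660500, 0.683560)
  k2 = (-0.991248, -1.192518)
  → (-0.699200, 0.773678)
0.240000: (-0.699200, 0.773678)
  k1 = (-1.027273, -1.359915)
  predictor → (-0.945745, 0.447298)
  k2 = (-1.497536, -0.823724)
  → (-1.002177, 0.511641)
(p(0.48), q(0.48)) ≈ (-1.0022, 0.5116)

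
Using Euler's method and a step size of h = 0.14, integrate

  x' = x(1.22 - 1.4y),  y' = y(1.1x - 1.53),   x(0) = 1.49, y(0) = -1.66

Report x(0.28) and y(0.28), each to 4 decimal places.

Euler on (x,y): x_{n+1} = x_n + h·x', y_{n+1} = y_n + h·y'.
0.000000: (1.490000, -1.660000); f=(5.280560, -0.180940) → (2.229278, -1.685332)
0.140000: (2.229278, -1.685332); f=(7.979622, -1.554223) → (3.346426, -1.902923)
(x(0.28), y(0.28)) ≈ (3.3464, -1.9029)

3.3464, -1.9029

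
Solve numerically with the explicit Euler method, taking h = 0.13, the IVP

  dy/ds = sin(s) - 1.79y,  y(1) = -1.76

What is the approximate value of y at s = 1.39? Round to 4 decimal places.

Euler: y_{n+1} = y_n + h·f(s_n, y_n).
s=1.000000, y=-1.760000: f=3.991871 → y ← -1.760000 + 0.13·3.991871 = -1.241057
s=1.130000, y=-1.241057: f=3.125904 → y ← -1.241057 + 0.13·3.125904 = -0.834689
s=1.260000, y=-0.834689: f=2.446184 → y ← -0.834689 + 0.13·2.446184 = -0.516685
y(1.39) ≈ -0.5167

-0.5167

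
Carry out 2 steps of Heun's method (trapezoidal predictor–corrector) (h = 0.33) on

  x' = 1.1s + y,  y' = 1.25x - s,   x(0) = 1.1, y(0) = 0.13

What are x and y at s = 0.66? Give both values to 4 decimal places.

Heun on (x,y): k1 = f(s_n, state_n); k2 = f(s_n + h, state_n + h·k1); state_{n+1} = state_n + (h/2)·(k1 + k2).
0.000000: (1.100000, 0.130000)
  k1 = (0.130000, 1.375000)
  predictor → (1.142900, 0.583750)
  k2 = (0.946750, 1.098625)
  → (1.277664, 0.538148)
0.330000: (1.277664, 0.538148)
  k1 = (0.901148, 1.267080)
  predictor → (1.575043, 0.956284)
  k2 = (1.682284, 1.308803)
  → (1.703930, 0.963169)
(x(0.66), y(0.66)) ≈ (1.7039, 0.9632)

1.7039, 0.9632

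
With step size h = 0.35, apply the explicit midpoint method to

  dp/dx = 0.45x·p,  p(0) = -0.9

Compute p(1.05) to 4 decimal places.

-1.1493

Midpoint: k1 = f(x_n, p_n); k2 = f(x_n + h/2, p_n + (h/2)·k1); p_{n+1} = p_n + h·k2.
x=0.000000, p=-0.900000:
  k1 = f(0.000000, -0.900000) = 0.000000
  k2 = f(0.175000, -0.900000) = -0.070875
  p ← -0.900000 + 0.35·(-0.070875) = -0.924806
x=0.350000, p=-0.924806:
  k1 = f(0.350000, -0.924806) = -0.145657
  k2 = f(0.525000, -0.950296) = -0.224507
  p ← -0.924806 + 0.35·(-0.224507) = -1.003384
x=0.700000, p=-1.003384:
  k1 = f(0.700000, -1.003384) = -0.316066
  k2 = f(0.875000, -1.058695) = -0.416861
  p ← -1.003384 + 0.35·(-0.416861) = -1.149285
p(1.05) ≈ -1.1493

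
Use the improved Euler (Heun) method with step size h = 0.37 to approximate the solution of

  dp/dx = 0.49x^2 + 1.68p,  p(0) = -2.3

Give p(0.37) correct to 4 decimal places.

-4.1616

Heun: k1 = f(x_n, p_n); k2 = f(x_n + h, p_n + h·k1); p_{n+1} = p_n + (h/2)·(k1 + k2).
x=0.000000, p=-2.300000:
  k1 = f(0.000000, -2.300000) = -3.864000
  k2 = f(0.370000, -3.729680) = -6.198781
  p ← -2.300000 + (0.37/2)·(-3.864000 + (-6.198781)) = -4.161615
p(0.37) ≈ -4.1616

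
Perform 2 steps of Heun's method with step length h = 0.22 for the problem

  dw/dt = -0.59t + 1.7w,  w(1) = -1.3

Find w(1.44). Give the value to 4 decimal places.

-3.1558

Heun: k1 = f(t_n, w_n); k2 = f(t_n + h, w_n + h·k1); w_{n+1} = w_n + (h/2)·(k1 + k2).
t=1.000000, w=-1.300000:
  k1 = f(1.000000, -1.300000) = -2.800000
  k2 = f(1.220000, -1.916000) = -3.977000
  w ← -1.300000 + (0.22/2)·(-2.800000 + (-3.977000)) = -2.045470
t=1.220000, w=-2.045470:
  k1 = f(1.220000, -2.045470) = -4.197099
  k2 = f(1.440000, -2.968832) = -5.896614
  w ← -2.045470 + (0.22/2)·(-4.197099 + (-5.896614)) = -3.155778
w(1.44) ≈ -3.1558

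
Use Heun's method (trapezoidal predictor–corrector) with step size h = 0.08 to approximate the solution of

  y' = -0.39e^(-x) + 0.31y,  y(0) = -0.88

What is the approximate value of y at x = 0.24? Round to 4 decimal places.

-1.0345

Heun: k1 = f(x_n, y_n); k2 = f(x_n + h, y_n + h·k1); y_{n+1} = y_n + (h/2)·(k1 + k2).
x=0.000000, y=-0.880000:
  k1 = f(0.000000, -0.880000) = -0.662800
  k2 = f(0.080000, -0.933024) = -0.649253
  y ← -0.880000 + (0.08/2)·(-0.662800 + (-0.649253)) = -0.932482
x=0.080000, y=-0.932482:
  k1 = f(0.080000, -0.932482) = -0.649085
  k2 = f(0.160000, -0.984409) = -0.637503
  y ← -0.932482 + (0.08/2)·(-0.649085 + (-0.637503)) = -0.983946
x=0.160000, y=-0.983946:
  k1 = f(0.160000, -0.983946) = -0.637359
  k2 = f(0.240000, -1.034934) = -0.627615
  y ← -0.983946 + (0.08/2)·(-0.637359 + (-0.627615)) = -1.034545
y(0.24) ≈ -1.0345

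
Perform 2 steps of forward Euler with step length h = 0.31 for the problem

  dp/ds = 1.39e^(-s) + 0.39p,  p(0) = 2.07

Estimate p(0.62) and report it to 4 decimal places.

Euler: p_{n+1} = p_n + h·f(s_n, p_n).
s=0.000000, p=2.070000: f=2.197300 → p ← 2.070000 + 0.31·2.197300 = 2.751163
s=0.310000, p=2.751163: f=2.092445 → p ← 2.751163 + 0.31·2.092445 = 3.399821
p(0.62) ≈ 3.3998

3.3998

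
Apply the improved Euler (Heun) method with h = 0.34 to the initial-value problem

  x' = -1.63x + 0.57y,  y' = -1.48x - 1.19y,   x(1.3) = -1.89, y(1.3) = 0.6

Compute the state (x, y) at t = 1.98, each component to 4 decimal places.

Heun on (x,y): k1 = f(t_n, state_n); k2 = f(t_n + h, state_n + h·k1); state_{n+1} = state_n + (h/2)·(k1 + k2).
1.300000: (-1.890000, 0.600000)
  k1 = (3.422700, 2.083200)
  predictor → (-0.726282, 1.308288)
  k2 = (1.929564, -0.481965)
  → (-0.980115, 0.872210)
1.640000: (-0.980115, 0.872210)
  k1 = (2.094747, 0.412641)
  predictor → (-0.267901, 1.012508)
  k2 = (1.013808, -0.808391)
  → (-0.451661, 0.804932)
(x(1.98), y(1.98)) ≈ (-0.4517, 0.8049)

-0.4517, 0.8049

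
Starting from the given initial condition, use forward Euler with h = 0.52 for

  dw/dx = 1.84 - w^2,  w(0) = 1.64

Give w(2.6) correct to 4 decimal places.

Euler: w_{n+1} = w_n + h·f(x_n, w_n).
x=0.000000, w=1.640000: f=-0.849600 → w ← 1.640000 + 0.52·(-0.849600) = 1.198208
x=0.520000, w=1.198208: f=0.404298 → w ← 1.198208 + 0.52·0.404298 = 1.408443
x=1.040000, w=1.408443: f=-0.143711 → w ← 1.408443 + 0.52·(-0.143711) = 1.333713
x=1.560000, w=1.333713: f=0.061210 → w ← 1.333713 + 0.52·0.061210 = 1.365542
x=2.080000, w=1.365542: f=-0.024705 → w ← 1.365542 + 0.52·(-0.024705) = 1.352695
w(2.6) ≈ 1.3527

1.3527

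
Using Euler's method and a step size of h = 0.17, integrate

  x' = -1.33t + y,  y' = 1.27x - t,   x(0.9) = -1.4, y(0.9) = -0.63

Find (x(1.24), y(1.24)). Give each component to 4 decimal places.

Euler on (x,y): x_{n+1} = x_n + h·x', y_{n+1} = y_n + h·y'.
0.900000: (-1.400000, -0.630000); f=(-1.827000, -2.678000) → (-1.710590, -1.085260)
1.070000: (-1.710590, -1.085260); f=(-2.508360, -3.242449) → (-2.137011, -1.636476)
(x(1.24), y(1.24)) ≈ (-2.1370, -1.6365)

-2.1370, -1.6365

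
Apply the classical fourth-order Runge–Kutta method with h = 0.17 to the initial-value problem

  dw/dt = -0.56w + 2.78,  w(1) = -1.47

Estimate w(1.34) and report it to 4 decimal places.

RK4: k1 = f(t_n, w_n); k2 = f(t_n + h/2, w_n + (h/2)·k1); k3 = f(t_n + h/2, w_n + (h/2)·k2); k4 = f(t_n + h, w_n + h·k3); w_{n+1} = w_n + (h/6)·(k1 + 2k2 + 2k3 + k4).
t=1.000000, w=-1.470000:
  k1 = f(1.000000, -1.470000) = 3.603200
  k2 = f(1.085000, -1.163728) = 3.431688
  k3 = f(1.085000, -1.178307) = 3.439852
  k4 = f(1.170000, -0.885225) = 3.275726
  w ← -1.470000 + (0.17/6)·(k1 + 2k2 + 2k3 + k4) = -0.885710
t=1.170000, w=-0.885710:
  k1 = f(1.170000, -0.885710) = 3.275998
  k2 = f(1.255000, -0.607250) = 3.120060
  k3 = f(1.255000, -0.620505) = 3.127483
  k4 = f(1.340000, -0.354038) = 2.978261
  w ← -0.885710 + (0.17/6)·(k1 + 2k2 + 2k3 + k4) = -0.354478
w(1.34) ≈ -0.3545

-0.3545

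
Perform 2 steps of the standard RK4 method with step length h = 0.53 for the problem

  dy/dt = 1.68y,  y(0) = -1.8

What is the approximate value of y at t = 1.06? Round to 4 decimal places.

RK4: k1 = f(t_n, y_n); k2 = f(t_n + h/2, y_n + (h/2)·k1); k3 = f(t_n + h/2, y_n + (h/2)·k2); k4 = f(t_n + h, y_n + h·k3); y_{n+1} = y_n + (h/6)·(k1 + 2k2 + 2k3 + k4).
t=0.000000, y=-1.800000:
  k1 = f(0.000000, -1.800000) = -3.024000
  k2 = f(0.265000, -2.601360) = -4.370285
  k3 = f(0.265000, -2.958125) = -4.969651
  k4 = f(0.530000, -4.433915) = -7.448977
  y ← -1.800000 + (0.53/6)·(k1 + 2k2 + 2k3 + k4) = -4.375168
t=0.530000, y=-4.375168:
  k1 = f(0.530000, -4.375168) = -7.350283
  k2 = f(0.795000, -6.322993) = -10.622629
  k3 = f(0.795000, -7.190165) = -12.079477
  k4 = f(1.060000, -10.777291) = -18.105849
  y ← -4.375168 + (0.53/6)·(k1 + 2k2 + 2k3 + k4) = -10.634499
y(1.06) ≈ -10.6345

-10.6345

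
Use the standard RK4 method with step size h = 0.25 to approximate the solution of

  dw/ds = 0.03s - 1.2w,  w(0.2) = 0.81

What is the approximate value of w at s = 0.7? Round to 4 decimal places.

RK4: k1 = f(s_n, w_n); k2 = f(s_n + h/2, w_n + (h/2)·k1); k3 = f(s_n + h/2, w_n + (h/2)·k2); k4 = f(s_n + h, w_n + h·k3); w_{n+1} = w_n + (h/6)·(k1 + 2k2 + 2k3 + k4).
s=0.200000, w=0.810000:
  k1 = f(0.200000, 0.810000) = -0.966000
  k2 = f(0.325000, 0.689250) = -0.817350
  k3 = f(0.325000, 0.707831) = -0.839647
  k4 = f(0.450000, 0.600088) = -0.706606
  w ← 0.810000 + (0.25/6)·(k1 + 2k2 + 2k3 + k4) = 0.602225
s=0.450000, w=0.602225:
  k1 = f(0.450000, 0.602225) = -0.709170
  k2 = f(0.575000, 0.513579) = -0.599044
  k3 = f(0.575000, 0.527344) = -0.615563
  k4 = f(0.700000, 0.448334) = -0.517001
  w ← 0.602225 + (0.25/6)·(k1 + 2k2 + 2k3 + k4) = 0.449917
w(0.7) ≈ 0.4499

0.4499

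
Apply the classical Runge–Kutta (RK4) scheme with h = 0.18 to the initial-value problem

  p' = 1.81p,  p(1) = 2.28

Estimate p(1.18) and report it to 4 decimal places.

3.1580

RK4: k1 = f(x_n, p_n); k2 = f(x_n + h/2, p_n + (h/2)·k1); k3 = f(x_n + h/2, p_n + (h/2)·k2); k4 = f(x_n + h, p_n + h·k3); p_{n+1} = p_n + (h/6)·(k1 + 2k2 + 2k3 + k4).
x=1.000000, p=2.280000:
  k1 = f(1.000000, 2.280000) = 4.126800
  k2 = f(1.090000, 2.651412) = 4.799056
  k3 = f(1.090000, 2.711915) = 4.908566
  k4 = f(1.180000, 3.163542) = 5.726011
  p ← 2.280000 + (0.18/6)·(k1 + 2k2 + 2k3 + k4) = 3.158042
p(1.18) ≈ 3.1580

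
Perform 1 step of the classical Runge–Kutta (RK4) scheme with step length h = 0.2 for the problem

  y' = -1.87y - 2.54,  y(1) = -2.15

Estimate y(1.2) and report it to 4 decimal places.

-1.9030

RK4: k1 = f(s_n, y_n); k2 = f(s_n + h/2, y_n + (h/2)·k1); k3 = f(s_n + h/2, y_n + (h/2)·k2); k4 = f(s_n + h, y_n + h·k3); y_{n+1} = y_n + (h/6)·(k1 + 2k2 + 2k3 + k4).
s=1.000000, y=-2.150000:
  k1 = f(1.000000, -2.150000) = 1.480500
  k2 = f(1.100000, -2.001950) = 1.203647
  k3 = f(1.100000, -2.029635) = 1.255418
  k4 = f(1.200000, -1.898916) = 1.010974
  y ← -2.150000 + (0.2/6)·(k1 + 2k2 + 2k3 + k4) = -1.903013
y(1.2) ≈ -1.9030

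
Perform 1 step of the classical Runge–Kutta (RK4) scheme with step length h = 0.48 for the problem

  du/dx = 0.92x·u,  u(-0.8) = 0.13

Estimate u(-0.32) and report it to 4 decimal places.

RK4: k1 = f(x_n, u_n); k2 = f(x_n + h/2, u_n + (h/2)·k1); k3 = f(x_n + h/2, u_n + (h/2)·k2); k4 = f(x_n + h, u_n + h·k3); u_{n+1} = u_n + (h/6)·(k1 + 2k2 + 2k3 + k4).
x=-0.800000, u=0.130000:
  k1 = f(-0.800000, 0.130000) = -0.095680
  k2 = f(-0.560000, 0.107037) = -0.055145
  k3 = f(-0.560000, 0.116765) = -0.060157
  k4 = f(-0.320000, 0.101124) = -0.029771
  u ← 0.130000 + (0.48/6)·(k1 + 2k2 + 2k3 + k4) = 0.101515
u(-0.32) ≈ 0.1015

0.1015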